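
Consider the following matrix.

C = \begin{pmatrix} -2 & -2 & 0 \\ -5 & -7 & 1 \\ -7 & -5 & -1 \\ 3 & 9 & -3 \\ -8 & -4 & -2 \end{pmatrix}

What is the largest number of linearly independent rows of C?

Row reduce to echelon form.
R2 ← R2 − (5/2)·R1: [0, -2, 1]
R3 ← R3 − (7/2)·R1: [0, 2, -1]
R4 ← R4 + (3/2)·R1: [0, 6, -3]
R5 ← R5 − (4)·R1: [0, 4, -2]
R3 ← R3 + R2: [0, 0, 0]
R4 ← R4 + (3)·R2: [0, 0, 0]
R5 ← R5 + (2)·R2: [0, 0, 0]
Echelon form has 2 nonzero rows, so rank(C) = 2.
The rank gives the maximum number of linearly independent rows: 2.

2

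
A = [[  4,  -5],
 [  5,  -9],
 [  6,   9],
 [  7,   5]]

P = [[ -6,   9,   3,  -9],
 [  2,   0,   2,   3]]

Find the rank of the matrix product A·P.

First compute AP:
[[-34,  36,   2, -51],
 [-48,  45,  -3, -72],
 [-18,  54,  36, -27],
 [-32,  63,  31, -48]]
Now row reduce the product.
R2 ← R2 − (24/17)·R1: [0, -99/17, -99/17, 0]
R3 ← R3 − (9/17)·R1: [0, 594/17, 594/17, 0]
R4 ← R4 − (16/17)·R1: [0, 495/17, 495/17, 0]
R3 ← R3 + (6)·R2: [0, 0, 0, 0]
R4 ← R4 + (5)·R2: [0, 0, 0, 0]
2 nonzero rows, so rank(AP) = 2.

2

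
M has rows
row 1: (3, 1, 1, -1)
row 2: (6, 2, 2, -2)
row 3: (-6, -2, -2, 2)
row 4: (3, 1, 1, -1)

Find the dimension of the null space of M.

3

Row reduce to echelon form.
R2 ← R2 − (2)·R1: [0, 0, 0, 0]
R3 ← R3 + (2)·R1: [0, 0, 0, 0]
R4 ← R4 − R1: [0, 0, 0, 0]
1 nonzero row, so rank(M) = 1.
M has 4 columns; by rank–nullity, nullity = 4 − 1 = 3.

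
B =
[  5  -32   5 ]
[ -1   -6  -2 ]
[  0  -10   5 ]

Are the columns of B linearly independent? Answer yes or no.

Row reduce B to echelon form.
R2 ← R2 + (1/5)·R1: [0, -62/5, -1]
R3 ← R3 − (25/31)·R2: [0, 0, 180/31]
3 pivots among 3 columns.
Every column is a pivot column, so the columns are linearly independent.

yes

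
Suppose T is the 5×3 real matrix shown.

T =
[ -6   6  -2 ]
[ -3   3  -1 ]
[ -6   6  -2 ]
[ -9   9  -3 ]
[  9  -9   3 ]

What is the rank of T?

Row reduce to echelon form.
R2 ← R2 − (1/2)·R1: [0, 0, 0]
R3 ← R3 − R1: [0, 0, 0]
R4 ← R4 − (3/2)·R1: [0, 0, 0]
R5 ← R5 + (3/2)·R1: [0, 0, 0]
Echelon form has 1 nonzero row, so rank(T) = 1.

1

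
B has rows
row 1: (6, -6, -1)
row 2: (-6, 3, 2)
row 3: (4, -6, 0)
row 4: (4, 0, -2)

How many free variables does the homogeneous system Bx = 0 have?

1

Row reduce to echelon form.
R2 ← R2 + R1: [0, -3, 1]
R3 ← R3 − (2/3)·R1: [0, -2, 2/3]
R4 ← R4 − (2/3)·R1: [0, 4, -4/3]
R3 ← R3 − (2/3)·R2: [0, 0, 0]
R4 ← R4 + (4/3)·R2: [0, 0, 0]
2 nonzero rows, so rank(B) = 2.
B has 3 columns; by rank–nullity, nullity = 3 − 2 = 1.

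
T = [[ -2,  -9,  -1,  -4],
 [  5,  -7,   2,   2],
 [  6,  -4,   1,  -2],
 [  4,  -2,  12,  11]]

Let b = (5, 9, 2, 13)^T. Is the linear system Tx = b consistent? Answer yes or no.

yes

Row reduce the augmented matrix [T | b].
R2 ← R2 + (5/2)·R1: [0, -59/2, -1/2, -8, 43/2]
R3 ← R3 + (3)·R1: [0, -31, -2, -14, 17]
R4 ← R4 + (2)·R1: [0, -20, 10, 3, 23]
R3 ← R3 − (62/59)·R2: [0, 0, -87/59, -330/59, -330/59]
R4 ← R4 − (40/59)·R2: [0, 0, 610/59, 497/59, 497/59]
R4 ← R4 + (610/87)·R3: [0, 0, 0, -893/29, -893/29]
The echelon form has 4 nonzero rows, and every pivot lies in the first 4 columns, so rank(T) = rank([T|b]) = 4.
The system is consistent.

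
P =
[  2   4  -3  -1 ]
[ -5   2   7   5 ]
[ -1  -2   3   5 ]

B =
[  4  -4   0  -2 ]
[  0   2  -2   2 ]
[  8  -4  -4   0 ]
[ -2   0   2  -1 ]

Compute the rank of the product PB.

First compute PB:
[[-14,  12,   2,   5],
 [ 26,  -4, -22,   9],
 [ 10, -12,   2,  -7]]
Now row reduce the product.
R2 ← R2 + (13/7)·R1: [0, 128/7, -128/7, 128/7]
R3 ← R3 + (5/7)·R1: [0, -24/7, 24/7, -24/7]
R3 ← R3 + (3/16)·R2: [0, 0, 0, 0]
2 nonzero rows, so rank(PB) = 2.

2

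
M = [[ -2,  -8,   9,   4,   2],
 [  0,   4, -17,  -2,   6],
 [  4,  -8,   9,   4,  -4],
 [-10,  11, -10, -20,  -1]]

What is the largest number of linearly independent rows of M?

Row reduce to echelon form.
R3 ← R3 + (2)·R1: [0, -24, 27, 12, 0]
R4 ← R4 − (5)·R1: [0, 51, -55, -40, -11]
R3 ← R3 + (6)·R2: [0, 0, -75, 0, 36]
R4 ← R4 − (51/4)·R2: [0, 0, 647/4, -29/2, -175/2]
R4 ← R4 + (647/300)·R3: [0, 0, 0, -29/2, -493/50]
Echelon form has 4 nonzero rows, so rank(M) = 4.
The rank gives the maximum number of linearly independent rows: 4.

4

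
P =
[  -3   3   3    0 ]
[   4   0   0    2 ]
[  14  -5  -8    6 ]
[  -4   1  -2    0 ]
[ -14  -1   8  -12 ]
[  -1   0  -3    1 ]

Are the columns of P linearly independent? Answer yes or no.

no

Row reduce P to echelon form.
R2 ← R2 + (4/3)·R1: [0, 4, 4, 2]
R3 ← R3 + (14/3)·R1: [0, 9, 6, 6]
R4 ← R4 − (4/3)·R1: [0, -3, -6, 0]
R5 ← R5 − (14/3)·R1: [0, -15, -6, -12]
R6 ← R6 − (1/3)·R1: [0, -1, -4, 1]
R3 ← R3 − (9/4)·R2: [0, 0, -3, 3/2]
R4 ← R4 + (3/4)·R2: [0, 0, -3, 3/2]
R5 ← R5 + (15/4)·R2: [0, 0, 9, -9/2]
R6 ← R6 + (1/4)·R2: [0, 0, -3, 3/2]
R4 ← R4 − R3: [0, 0, 0, 0]
R5 ← R5 + (3)·R3: [0, 0, 0, 0]
R6 ← R6 − R3: [0, 0, 0, 0]
3 pivots among 4 columns.
Only 3 < 4 pivot columns, so the columns are linearly dependent.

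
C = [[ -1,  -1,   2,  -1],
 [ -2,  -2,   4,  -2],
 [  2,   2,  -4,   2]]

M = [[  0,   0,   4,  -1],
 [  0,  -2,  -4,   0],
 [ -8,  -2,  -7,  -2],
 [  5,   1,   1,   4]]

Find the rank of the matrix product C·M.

First compute CM:
[[-21,  -3, -15,  -7],
 [-42,  -6, -30, -14],
 [ 42,   6,  30,  14]]
Now row reduce the product.
R2 ← R2 − (2)·R1: [0, 0, 0, 0]
R3 ← R3 + (2)·R1: [0, 0, 0, 0]
1 nonzero row, so rank(CM) = 1.

1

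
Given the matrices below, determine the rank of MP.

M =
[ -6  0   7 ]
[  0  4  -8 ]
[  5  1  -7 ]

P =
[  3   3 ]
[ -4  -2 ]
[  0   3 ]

2

First compute MP:
[[-18,   3],
 [-16, -32],
 [ 11,  -8]]
Now row reduce the product.
R2 ← R2 − (8/9)·R1: [0, -104/3]
R3 ← R3 + (11/18)·R1: [0, -37/6]
R3 ← R3 − (37/208)·R2: [0, 0]
2 nonzero rows, so rank(MP) = 2.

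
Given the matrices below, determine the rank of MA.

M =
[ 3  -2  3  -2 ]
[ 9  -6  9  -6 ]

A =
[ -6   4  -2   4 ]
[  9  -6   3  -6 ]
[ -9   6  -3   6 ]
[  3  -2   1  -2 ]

1

First compute MA:
[[-69,  46, -23,  46],
 [-207, 138, -69, 138]]
Now row reduce the product.
R2 ← R2 − (3)·R1: [0, 0, 0, 0]
1 nonzero row, so rank(MA) = 1.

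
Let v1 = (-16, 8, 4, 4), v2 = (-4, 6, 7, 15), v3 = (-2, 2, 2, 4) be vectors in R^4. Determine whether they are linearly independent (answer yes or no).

Form the matrix with these vectors as rows and row reduce.
R2 ← R2 − (1/4)·R1: [0, 4, 6, 14]
R3 ← R3 − (1/8)·R1: [0, 1, 3/2, 7/2]
R3 ← R3 − (1/4)·R2: [0, 0, 0, 0]
2 nonzero rows, so the 3 vectors span a space of dimension 2.
Since 2 < 3, the vectors are linearly dependent.

no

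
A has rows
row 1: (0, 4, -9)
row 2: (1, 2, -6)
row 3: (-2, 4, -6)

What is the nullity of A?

1

Row reduce to echelon form.
Swap R1 ↔ R2
R3 ← R3 + (2)·R1: [0, 8, -18]
R3 ← R3 − (2)·R2: [0, 0, 0]
2 nonzero rows, so rank(A) = 2.
A has 3 columns; by rank–nullity, nullity = 3 − 2 = 1.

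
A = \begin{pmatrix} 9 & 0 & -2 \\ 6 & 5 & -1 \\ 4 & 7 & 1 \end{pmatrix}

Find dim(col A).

Row reduce to echelon form.
R2 ← R2 − (2/3)·R1: [0, 5, 1/3]
R3 ← R3 − (4/9)·R1: [0, 7, 17/9]
R3 ← R3 − (7/5)·R2: [0, 0, 64/45]
Echelon form has 3 nonzero rows, so rank(A) = 3.
The column space has dimension equal to the rank: 3.

3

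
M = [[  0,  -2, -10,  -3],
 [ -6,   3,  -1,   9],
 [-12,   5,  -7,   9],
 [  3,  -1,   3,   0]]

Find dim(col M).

3

Row reduce to echelon form.
Swap R1 ↔ R2
R3 ← R3 − (2)·R1: [0, -1, -5, -9]
R4 ← R4 + (1/2)·R1: [0, 1/2, 5/2, 9/2]
R3 ← R3 − (1/2)·R2: [0, 0, 0, -15/2]
R4 ← R4 + (1/4)·R2: [0, 0, 0, 15/4]
R4 ← R4 + (1/2)·R3: [0, 0, 0, 0]
Echelon form has 3 nonzero rows, so rank(M) = 3.
The column space has dimension equal to the rank: 3.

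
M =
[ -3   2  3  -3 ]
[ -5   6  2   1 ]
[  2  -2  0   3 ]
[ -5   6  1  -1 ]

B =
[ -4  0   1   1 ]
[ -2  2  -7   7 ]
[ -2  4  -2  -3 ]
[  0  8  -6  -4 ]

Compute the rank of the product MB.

3

First compute MB:
[[  2,  -8,  -5,  14],
 [  4,  28, -57,  27],
 [ -4,  20,  -2, -24],
 [  6,   8, -43,  38]]
Now row reduce the product.
R2 ← R2 − (2)·R1: [0, 44, -47, -1]
R3 ← R3 + (2)·R1: [0, 4, -12, 4]
R4 ← R4 − (3)·R1: [0, 32, -28, -4]
R3 ← R3 − (1/11)·R2: [0, 0, -85/11, 45/11]
R4 ← R4 − (8/11)·R2: [0, 0, 68/11, -36/11]
R4 ← R4 + (4/5)·R3: [0, 0, 0, 0]
3 nonzero rows, so rank(MB) = 3.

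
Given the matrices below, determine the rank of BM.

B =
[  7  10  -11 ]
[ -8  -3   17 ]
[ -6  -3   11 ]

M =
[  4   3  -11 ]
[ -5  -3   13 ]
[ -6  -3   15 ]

2

First compute BM:
[[ 44,  24, -112],
 [-119, -66, 304],
 [-75, -42, 192]]
Now row reduce the product.
R2 ← R2 + (119/44)·R1: [0, -12/11, 12/11]
R3 ← R3 + (75/44)·R1: [0, -12/11, 12/11]
R3 ← R3 − R2: [0, 0, 0]
2 nonzero rows, so rank(BM) = 2.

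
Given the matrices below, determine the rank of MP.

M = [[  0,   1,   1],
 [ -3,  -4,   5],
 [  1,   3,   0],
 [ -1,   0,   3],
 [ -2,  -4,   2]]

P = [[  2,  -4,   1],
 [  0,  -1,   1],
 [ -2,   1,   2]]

First compute MP:
[[ -2,   0,   3],
 [-16,  21,   3],
 [  2,  -7,   4],
 [ -8,   7,   5],
 [ -8,  14,  -2]]
Now row reduce the product.
R2 ← R2 − (8)·R1: [0, 21, -21]
R3 ← R3 + R1: [0, -7, 7]
R4 ← R4 − (4)·R1: [0, 7, -7]
R5 ← R5 − (4)·R1: [0, 14, -14]
R3 ← R3 + (1/3)·R2: [0, 0, 0]
R4 ← R4 − (1/3)·R2: [0, 0, 0]
R5 ← R5 − (2/3)·R2: [0, 0, 0]
2 nonzero rows, so rank(MP) = 2.

2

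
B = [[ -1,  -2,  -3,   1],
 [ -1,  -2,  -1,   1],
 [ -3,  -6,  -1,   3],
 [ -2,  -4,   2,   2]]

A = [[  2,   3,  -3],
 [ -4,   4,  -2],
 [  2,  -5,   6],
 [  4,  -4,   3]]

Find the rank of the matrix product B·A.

First compute BA:
[[  4,   0,  -8],
 [  8, -10,   4],
 [ 28, -40,  24],
 [ 24, -40,  32]]
Now row reduce the product.
R2 ← R2 − (2)·R1: [0, -10, 20]
R3 ← R3 − (7)·R1: [0, -40, 80]
R4 ← R4 − (6)·R1: [0, -40, 80]
R3 ← R3 − (4)·R2: [0, 0, 0]
R4 ← R4 − (4)·R2: [0, 0, 0]
2 nonzero rows, so rank(BA) = 2.

2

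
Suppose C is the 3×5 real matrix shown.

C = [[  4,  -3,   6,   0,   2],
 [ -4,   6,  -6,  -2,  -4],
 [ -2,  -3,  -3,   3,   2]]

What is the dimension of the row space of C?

2

Row reduce to echelon form.
R2 ← R2 + R1: [0, 3, 0, -2, -2]
R3 ← R3 + (1/2)·R1: [0, -9/2, 0, 3, 3]
R3 ← R3 + (3/2)·R2: [0, 0, 0, 0, 0]
Echelon form has 2 nonzero rows, so rank(C) = 2.
The row space has dimension equal to the rank: 2.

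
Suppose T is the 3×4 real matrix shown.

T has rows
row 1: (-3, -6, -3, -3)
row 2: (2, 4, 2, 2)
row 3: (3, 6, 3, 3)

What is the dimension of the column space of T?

1

Row reduce to echelon form.
R2 ← R2 + (2/3)·R1: [0, 0, 0, 0]
R3 ← R3 + R1: [0, 0, 0, 0]
Echelon form has 1 nonzero row, so rank(T) = 1.
The column space has dimension equal to the rank: 1.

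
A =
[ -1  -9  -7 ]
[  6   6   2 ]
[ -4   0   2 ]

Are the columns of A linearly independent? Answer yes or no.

Row reduce A to echelon form.
R2 ← R2 + (6)·R1: [0, -48, -40]
R3 ← R3 − (4)·R1: [0, 36, 30]
R3 ← R3 + (3/4)·R2: [0, 0, 0]
2 pivots among 3 columns.
Only 2 < 3 pivot columns, so the columns are linearly dependent.

no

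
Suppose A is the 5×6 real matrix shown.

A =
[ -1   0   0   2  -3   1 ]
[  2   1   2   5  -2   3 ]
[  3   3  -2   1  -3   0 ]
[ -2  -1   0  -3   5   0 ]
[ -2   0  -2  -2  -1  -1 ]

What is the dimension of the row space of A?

4

Row reduce to echelon form.
R2 ← R2 + (2)·R1: [0, 1, 2, 9, -8, 5]
R3 ← R3 + (3)·R1: [0, 3, -2, 7, -12, 3]
R4 ← R4 − (2)·R1: [0, -1, 0, -7, 11, -2]
R5 ← R5 − (2)·R1: [0, 0, -2, -6, 5, -3]
R3 ← R3 − (3)·R2: [0, 0, -8, -20, 12, -12]
R4 ← R4 + R2: [0, 0, 2, 2, 3, 3]
R4 ← R4 + (1/4)·R3: [0, 0, 0, -3, 6, 0]
R5 ← R5 − (1/4)·R3: [0, 0, 0, -1, 2, 0]
R5 ← R5 − (1/3)·R4: [0, 0, 0, 0, 0, 0]
Echelon form has 4 nonzero rows, so rank(A) = 4.
The row space has dimension equal to the rank: 4.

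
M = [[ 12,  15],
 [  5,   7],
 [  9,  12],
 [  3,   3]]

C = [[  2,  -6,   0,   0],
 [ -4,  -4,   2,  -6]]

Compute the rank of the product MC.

2

First compute MC:
[[-36, -132,  30, -90],
 [-18, -58,  14, -42],
 [-30, -102,  24, -72],
 [ -6, -30,   6, -18]]
Now row reduce the product.
R2 ← R2 − (1/2)·R1: [0, 8, -1, 3]
R3 ← R3 − (5/6)·R1: [0, 8, -1, 3]
R4 ← R4 − (1/6)·R1: [0, -8, 1, -3]
R3 ← R3 − R2: [0, 0, 0, 0]
R4 ← R4 + R2: [0, 0, 0, 0]
2 nonzero rows, so rank(MC) = 2.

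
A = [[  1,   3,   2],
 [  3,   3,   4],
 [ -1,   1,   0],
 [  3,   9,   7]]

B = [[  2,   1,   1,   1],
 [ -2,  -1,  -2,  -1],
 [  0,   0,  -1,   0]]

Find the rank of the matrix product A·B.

First compute AB:
[[ -4,  -2,  -7,  -2],
 [  0,   0,  -7,   0],
 [ -4,  -2,  -3,  -2],
 [-12,  -6, -22,  -6]]
Now row reduce the product.
R3 ← R3 − R1: [0, 0, 4, 0]
R4 ← R4 − (3)·R1: [0, 0, -1, 0]
R3 ← R3 + (4/7)·R2: [0, 0, 0, 0]
R4 ← R4 − (1/7)·R2: [0, 0, 0, 0]
2 nonzero rows, so rank(AB) = 2.

2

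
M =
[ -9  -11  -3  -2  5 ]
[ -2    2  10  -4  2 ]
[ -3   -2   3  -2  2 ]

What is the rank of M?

2

Row reduce to echelon form.
R2 ← R2 − (2/9)·R1: [0, 40/9, 32/3, -32/9, 8/9]
R3 ← R3 − (1/3)·R1: [0, 5/3, 4, -4/3, 1/3]
R3 ← R3 − (3/8)·R2: [0, 0, 0, 0, 0]
Echelon form has 2 nonzero rows, so rank(M) = 2.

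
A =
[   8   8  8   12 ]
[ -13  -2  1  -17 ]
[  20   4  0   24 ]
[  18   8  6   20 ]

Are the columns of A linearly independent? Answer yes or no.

Row reduce A to echelon form.
R2 ← R2 + (13/8)·R1: [0, 11, 14, 5/2]
R3 ← R3 − (5/2)·R1: [0, -16, -20, -6]
R4 ← R4 − (9/4)·R1: [0, -10, -12, -7]
R3 ← R3 + (16/11)·R2: [0, 0, 4/11, -26/11]
R4 ← R4 + (10/11)·R2: [0, 0, 8/11, -52/11]
R4 ← R4 − (2)·R3: [0, 0, 0, 0]
3 pivots among 4 columns.
Only 3 < 4 pivot columns, so the columns are linearly dependent.

no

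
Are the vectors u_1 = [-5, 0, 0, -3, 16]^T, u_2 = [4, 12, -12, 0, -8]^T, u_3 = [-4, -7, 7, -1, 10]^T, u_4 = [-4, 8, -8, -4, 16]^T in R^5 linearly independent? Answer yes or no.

Form the matrix with these vectors as rows and row reduce.
R2 ← R2 + (4/5)·R1: [0, 12, -12, -12/5, 24/5]
R3 ← R3 − (4/5)·R1: [0, -7, 7, 7/5, -14/5]
R4 ← R4 − (4/5)·R1: [0, 8, -8, -8/5, 16/5]
R3 ← R3 + (7/12)·R2: [0, 0, 0, 0, 0]
R4 ← R4 − (2/3)·R2: [0, 0, 0, 0, 0]
2 nonzero rows, so the 4 vectors span a space of dimension 2.
Since 2 < 4, the vectors are linearly dependent.

no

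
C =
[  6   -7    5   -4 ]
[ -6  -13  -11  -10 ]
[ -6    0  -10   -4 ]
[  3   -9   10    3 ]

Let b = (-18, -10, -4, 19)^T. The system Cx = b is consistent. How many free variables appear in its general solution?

0

Row reduce the augmented matrix [C | b].
R2 ← R2 + R1: [0, -20, -6, -14, -28]
R3 ← R3 + R1: [0, -7, -5, -8, -22]
R4 ← R4 − (1/2)·R1: [0, -11/2, 15/2, 5, 28]
R3 ← R3 − (7/20)·R2: [0, 0, -29/10, -31/10, -61/5]
R4 ← R4 − (11/40)·R2: [0, 0, 183/20, 177/20, 357/10]
R4 ← R4 + (183/58)·R3: [0, 0, 0, -27/29, -81/29]
The echelon form has 4 nonzero rows, and every pivot lies in the first 4 columns, so rank(C) = rank([C|b]) = 4.
The system is consistent.
Free variables = (unknowns) − (rank) = 4 − 4 = 0.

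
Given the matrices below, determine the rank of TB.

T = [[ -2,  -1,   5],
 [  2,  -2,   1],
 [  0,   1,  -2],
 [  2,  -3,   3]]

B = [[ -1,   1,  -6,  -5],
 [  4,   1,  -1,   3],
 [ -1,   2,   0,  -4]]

First compute TB:
[[ -7,   7,  13, -13],
 [-11,   2, -10, -20],
 [  6,  -3,  -1,  11],
 [-17,   5,  -9, -31]]
Now row reduce the product.
R2 ← R2 − (11/7)·R1: [0, -9, -213/7, 3/7]
R3 ← R3 + (6/7)·R1: [0, 3, 71/7, -1/7]
R4 ← R4 − (17/7)·R1: [0, -12, -284/7, 4/7]
R3 ← R3 + (1/3)·R2: [0, 0, 0, 0]
R4 ← R4 − (4/3)·R2: [0, 0, 0, 0]
2 nonzero rows, so rank(TB) = 2.

2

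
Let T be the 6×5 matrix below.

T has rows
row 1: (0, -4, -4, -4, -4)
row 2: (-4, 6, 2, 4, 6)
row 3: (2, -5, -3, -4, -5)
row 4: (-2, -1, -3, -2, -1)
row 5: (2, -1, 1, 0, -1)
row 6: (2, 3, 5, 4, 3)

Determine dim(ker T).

3

Row reduce to echelon form.
Swap R1 ↔ R2
R3 ← R3 + (1/2)·R1: [0, -2, -2, -2, -2]
R4 ← R4 − (1/2)·R1: [0, -4, -4, -4, -4]
R5 ← R5 + (1/2)·R1: [0, 2, 2, 2, 2]
R6 ← R6 + (1/2)·R1: [0, 6, 6, 6, 6]
R3 ← R3 − (1/2)·R2: [0, 0, 0, 0, 0]
R4 ← R4 − R2: [0, 0, 0, 0, 0]
R5 ← R5 + (1/2)·R2: [0, 0, 0, 0, 0]
R6 ← R6 + (3/2)·R2: [0, 0, 0, 0, 0]
2 nonzero rows, so rank(T) = 2.
T has 5 columns; by rank–nullity, nullity = 5 − 2 = 3.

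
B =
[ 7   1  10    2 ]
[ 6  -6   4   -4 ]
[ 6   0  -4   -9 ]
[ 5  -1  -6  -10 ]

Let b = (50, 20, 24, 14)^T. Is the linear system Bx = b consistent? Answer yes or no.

Row reduce the augmented matrix [B | b].
R2 ← R2 − (6/7)·R1: [0, -48/7, -32/7, -40/7, -160/7]
R3 ← R3 − (6/7)·R1: [0, -6/7, -88/7, -75/7, -132/7]
R4 ← R4 − (5/7)·R1: [0, -12/7, -92/7, -80/7, -152/7]
R3 ← R3 − (1/8)·R2: [0, 0, -12, -10, -16]
R4 ← R4 − (1/4)·R2: [0, 0, -12, -10, -16]
R4 ← R4 − R3: [0, 0, 0, 0, 0]
The echelon form has 3 nonzero rows, and every pivot lies in the first 4 columns, so rank(B) = rank([B|b]) = 3.
The system is consistent.

yes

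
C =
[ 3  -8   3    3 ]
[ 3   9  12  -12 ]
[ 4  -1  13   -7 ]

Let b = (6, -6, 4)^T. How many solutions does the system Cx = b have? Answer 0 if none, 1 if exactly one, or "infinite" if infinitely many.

infinite

Row reduce the augmented matrix [C | b].
R2 ← R2 − R1: [0, 17, 9, -15, -12]
R3 ← R3 − (4/3)·R1: [0, 29/3, 9, -11, -4]
R3 ← R3 − (29/51)·R2: [0, 0, 66/17, -42/17, 48/17]
The echelon form has 3 nonzero rows, and every pivot lies in the first 4 columns, so rank(C) = rank([C|b]) = 3.
The system is consistent.
rank = 3 < 4 unknowns, so there are infinitely many solutions.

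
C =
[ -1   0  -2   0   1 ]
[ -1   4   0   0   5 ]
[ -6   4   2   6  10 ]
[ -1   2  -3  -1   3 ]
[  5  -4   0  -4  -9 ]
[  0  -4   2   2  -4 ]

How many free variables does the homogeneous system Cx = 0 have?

Row reduce to echelon form.
R2 ← R2 − R1: [0, 4, 2, 0, 4]
R3 ← R3 − (6)·R1: [0, 4, 14, 6, 4]
R4 ← R4 − R1: [0, 2, -1, -1, 2]
R5 ← R5 + (5)·R1: [0, -4, -10, -4, -4]
R3 ← R3 − R2: [0, 0, 12, 6, 0]
R4 ← R4 − (1/2)·R2: [0, 0, -2, -1, 0]
R5 ← R5 + R2: [0, 0, -8, -4, 0]
R6 ← R6 + R2: [0, 0, 4, 2, 0]
R4 ← R4 + (1/6)·R3: [0, 0, 0, 0, 0]
R5 ← R5 + (2/3)·R3: [0, 0, 0, 0, 0]
R6 ← R6 − (1/3)·R3: [0, 0, 0, 0, 0]
3 nonzero rows, so rank(C) = 3.
C has 5 columns; by rank–nullity, nullity = 5 − 3 = 2.

2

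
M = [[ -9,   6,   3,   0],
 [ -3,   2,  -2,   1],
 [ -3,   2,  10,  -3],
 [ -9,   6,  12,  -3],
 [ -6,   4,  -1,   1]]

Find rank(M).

Row reduce to echelon form.
R2 ← R2 − (1/3)·R1: [0, 0, -3, 1]
R3 ← R3 − (1/3)·R1: [0, 0, 9, -3]
R4 ← R4 − R1: [0, 0, 9, -3]
R5 ← R5 − (2/3)·R1: [0, 0, -3, 1]
R3 ← R3 + (3)·R2: [0, 0, 0, 0]
R4 ← R4 + (3)·R2: [0, 0, 0, 0]
R5 ← R5 − R2: [0, 0, 0, 0]
Echelon form has 2 nonzero rows, so rank(M) = 2.

2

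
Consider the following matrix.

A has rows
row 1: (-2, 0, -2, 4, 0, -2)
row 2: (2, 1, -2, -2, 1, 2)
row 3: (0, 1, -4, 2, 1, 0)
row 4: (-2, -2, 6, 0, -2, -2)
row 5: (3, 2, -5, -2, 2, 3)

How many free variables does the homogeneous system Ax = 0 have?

4

Row reduce to echelon form.
R2 ← R2 + R1: [0, 1, -4, 2, 1, 0]
R4 ← R4 − R1: [0, -2, 8, -4, -2, 0]
R5 ← R5 + (3/2)·R1: [0, 2, -8, 4, 2, 0]
R3 ← R3 − R2: [0, 0, 0, 0, 0, 0]
R4 ← R4 + (2)·R2: [0, 0, 0, 0, 0, 0]
R5 ← R5 − (2)·R2: [0, 0, 0, 0, 0, 0]
2 nonzero rows, so rank(A) = 2.
A has 6 columns; by rank–nullity, nullity = 6 − 2 = 4.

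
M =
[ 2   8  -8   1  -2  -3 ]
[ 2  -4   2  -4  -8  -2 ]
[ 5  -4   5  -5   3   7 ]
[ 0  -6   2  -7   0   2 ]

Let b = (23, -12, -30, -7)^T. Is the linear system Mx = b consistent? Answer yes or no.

yes

Row reduce the augmented matrix [M | b].
R2 ← R2 − R1: [0, -12, 10, -5, -6, 1, -35]
R3 ← R3 − (5/2)·R1: [0, -24, 25, -15/2, 8, 29/2, -175/2]
R3 ← R3 − (2)·R2: [0, 0, 5, 5/2, 20, 25/2, -35/2]
R4 ← R4 − (1/2)·R2: [0, 0, -3, -9/2, 3, 3/2, 21/2]
R4 ← R4 + (3/5)·R3: [0, 0, 0, -3, 15, 9, 0]
The echelon form has 4 nonzero rows, and every pivot lies in the first 6 columns, so rank(M) = rank([M|b]) = 4.
The system is consistent.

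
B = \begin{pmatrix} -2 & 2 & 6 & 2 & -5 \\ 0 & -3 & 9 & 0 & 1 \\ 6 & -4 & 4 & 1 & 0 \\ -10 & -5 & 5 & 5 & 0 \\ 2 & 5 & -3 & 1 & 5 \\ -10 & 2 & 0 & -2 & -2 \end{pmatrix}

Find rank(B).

Row reduce to echelon form.
R3 ← R3 + (3)·R1: [0, 2, 22, 7, -15]
R4 ← R4 − (5)·R1: [0, -15, -25, -5, 25]
R5 ← R5 + R1: [0, 7, 3, 3, 0]
R6 ← R6 − (5)·R1: [0, -8, -30, -12, 23]
R3 ← R3 + (2/3)·R2: [0, 0, 28, 7, -43/3]
R4 ← R4 − (5)·R2: [0, 0, -70, -5, 20]
R5 ← R5 + (7/3)·R2: [0, 0, 24, 3, 7/3]
R6 ← R6 − (8/3)·R2: [0, 0, -54, -12, 61/3]
R4 ← R4 + (5/2)·R3: [0, 0, 0, 25/2, -95/6]
R5 ← R5 − (6/7)·R3: [0, 0, 0, -3, 307/21]
R6 ← R6 + (27/14)·R3: [0, 0, 0, 3/2, -307/42]
R5 ← R5 + (6/25)·R4: [0, 0, 0, 0, 1136/105]
R6 ← R6 − (3/25)·R4: [0, 0, 0, 0, -568/105]
R6 ← R6 + (1/2)·R5: [0, 0, 0, 0, 0]
Echelon form has 5 nonzero rows, so rank(B) = 5.

5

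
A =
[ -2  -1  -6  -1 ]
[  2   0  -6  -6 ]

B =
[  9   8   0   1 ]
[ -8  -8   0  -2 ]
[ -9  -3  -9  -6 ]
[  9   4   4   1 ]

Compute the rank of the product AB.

First compute AB:
[[ 35,   6,  50,  35],
 [ 18,  10,  30,  32]]
Now row reduce the product.
R2 ← R2 − (18/35)·R1: [0, 242/35, 30/7, 14]
2 nonzero rows, so rank(AB) = 2.

2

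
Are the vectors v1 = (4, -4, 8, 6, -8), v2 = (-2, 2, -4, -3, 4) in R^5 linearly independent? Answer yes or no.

Form the matrix with these vectors as rows and row reduce.
R2 ← R2 + (1/2)·R1: [0, 0, 0, 0, 0]
1 nonzero row, so the 2 vectors span a space of dimension 1.
Since 1 < 2, the vectors are linearly dependent.

no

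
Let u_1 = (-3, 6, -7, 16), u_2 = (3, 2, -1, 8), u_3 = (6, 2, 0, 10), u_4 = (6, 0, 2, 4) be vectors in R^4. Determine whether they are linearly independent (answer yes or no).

no

Form the matrix with these vectors as rows and row reduce.
R2 ← R2 + R1: [0, 8, -8, 24]
R3 ← R3 + (2)·R1: [0, 14, -14, 42]
R4 ← R4 + (2)·R1: [0, 12, -12, 36]
R3 ← R3 − (7/4)·R2: [0, 0, 0, 0]
R4 ← R4 − (3/2)·R2: [0, 0, 0, 0]
2 nonzero rows, so the 4 vectors span a space of dimension 2.
Since 2 < 4, the vectors are linearly dependent.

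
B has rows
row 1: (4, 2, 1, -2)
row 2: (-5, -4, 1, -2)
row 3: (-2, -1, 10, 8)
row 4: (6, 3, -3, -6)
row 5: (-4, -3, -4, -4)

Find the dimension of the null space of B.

Row reduce to echelon form.
R2 ← R2 + (5/4)·R1: [0, -3/2, 9/4, -9/2]
R3 ← R3 + (1/2)·R1: [0, 0, 21/2, 7]
R4 ← R4 − (3/2)·R1: [0, 0, -9/2, -3]
R5 ← R5 + R1: [0, -1, -3, -6]
R5 ← R5 − (2/3)·R2: [0, 0, -9/2, -3]
R4 ← R4 + (3/7)·R3: [0, 0, 0, 0]
R5 ← R5 + (3/7)·R3: [0, 0, 0, 0]
3 nonzero rows, so rank(B) = 3.
B has 4 columns; by rank–nullity, nullity = 4 − 3 = 1.

1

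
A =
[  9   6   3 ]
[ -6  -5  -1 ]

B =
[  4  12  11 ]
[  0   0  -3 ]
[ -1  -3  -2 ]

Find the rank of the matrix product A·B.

2

First compute AB:
[[ 33,  99,  75],
 [-23, -69, -49]]
Now row reduce the product.
R2 ← R2 + (23/33)·R1: [0, 0, 36/11]
2 nonzero rows, so rank(AB) = 2.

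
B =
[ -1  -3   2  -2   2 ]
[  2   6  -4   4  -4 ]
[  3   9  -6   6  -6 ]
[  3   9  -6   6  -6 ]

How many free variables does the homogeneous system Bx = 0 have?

Row reduce to echelon form.
R2 ← R2 + (2)·R1: [0, 0, 0, 0, 0]
R3 ← R3 + (3)·R1: [0, 0, 0, 0, 0]
R4 ← R4 + (3)·R1: [0, 0, 0, 0, 0]
1 nonzero row, so rank(B) = 1.
B has 5 columns; by rank–nullity, nullity = 5 − 1 = 4.

4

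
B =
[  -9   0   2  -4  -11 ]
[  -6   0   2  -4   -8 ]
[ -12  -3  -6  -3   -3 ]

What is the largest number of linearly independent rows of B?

Row reduce to echelon form.
R2 ← R2 − (2/3)·R1: [0, 0, 2/3, -4/3, -2/3]
R3 ← R3 − (4/3)·R1: [0, -3, -26/3, 7/3, 35/3]
Swap R2 ↔ R3
Echelon form has 3 nonzero rows, so rank(B) = 3.
The rank gives the maximum number of linearly independent rows: 3.

3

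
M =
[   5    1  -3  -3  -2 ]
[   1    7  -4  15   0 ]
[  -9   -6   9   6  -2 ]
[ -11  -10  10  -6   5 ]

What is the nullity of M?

Row reduce to echelon form.
R2 ← R2 − (1/5)·R1: [0, 34/5, -17/5, 78/5, 2/5]
R3 ← R3 + (9/5)·R1: [0, -21/5, 18/5, 3/5, -28/5]
R4 ← R4 + (11/5)·R1: [0, -39/5, 17/5, -63/5, 3/5]
R3 ← R3 + (21/34)·R2: [0, 0, 3/2, 174/17, -91/17]
R4 ← R4 + (39/34)·R2: [0, 0, -1/2, 90/17, 18/17]
R4 ← R4 + (1/3)·R3: [0, 0, 0, 148/17, -37/51]
4 nonzero rows, so rank(M) = 4.
M has 5 columns; by rank–nullity, nullity = 5 − 4 = 1.

1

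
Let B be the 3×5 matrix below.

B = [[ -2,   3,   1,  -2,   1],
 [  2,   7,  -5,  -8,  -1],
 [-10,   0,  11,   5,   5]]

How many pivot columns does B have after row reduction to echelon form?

2

Row reduce to echelon form.
R2 ← R2 + R1: [0, 10, -4, -10, 0]
R3 ← R3 − (5)·R1: [0, -15, 6, 15, 0]
R3 ← R3 + (3/2)·R2: [0, 0, 0, 0, 0]
Echelon form has 2 nonzero rows, so rank(B) = 2.
Each nonzero row contributes one pivot column: 2 pivot columns.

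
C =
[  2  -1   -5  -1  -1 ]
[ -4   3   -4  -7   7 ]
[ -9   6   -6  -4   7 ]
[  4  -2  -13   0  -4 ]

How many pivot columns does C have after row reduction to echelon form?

3

Row reduce to echelon form.
R2 ← R2 + (2)·R1: [0, 1, -14, -9, 5]
R3 ← R3 + (9/2)·R1: [0, 3/2, -57/2, -17/2, 5/2]
R4 ← R4 − (2)·R1: [0, 0, -3, 2, -2]
R3 ← R3 − (3/2)·R2: [0, 0, -15/2, 5, -5]
R4 ← R4 − (2/5)·R3: [0, 0, 0, 0, 0]
Echelon form has 3 nonzero rows, so rank(C) = 3.
Each nonzero row contributes one pivot column: 3 pivot columns.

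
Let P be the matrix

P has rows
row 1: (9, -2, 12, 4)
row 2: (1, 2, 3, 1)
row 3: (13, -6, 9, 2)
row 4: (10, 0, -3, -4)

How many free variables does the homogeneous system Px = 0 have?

1

Row reduce to echelon form.
R2 ← R2 − (1/9)·R1: [0, 20/9, 5/3, 5/9]
R3 ← R3 − (13/9)·R1: [0, -28/9, -25/3, -34/9]
R4 ← R4 − (10/9)·R1: [0, 20/9, -49/3, -76/9]
R3 ← R3 + (7/5)·R2: [0, 0, -6, -3]
R4 ← R4 − R2: [0, 0, -18, -9]
R4 ← R4 − (3)·R3: [0, 0, 0, 0]
3 nonzero rows, so rank(P) = 3.
P has 4 columns; by rank–nullity, nullity = 4 − 3 = 1.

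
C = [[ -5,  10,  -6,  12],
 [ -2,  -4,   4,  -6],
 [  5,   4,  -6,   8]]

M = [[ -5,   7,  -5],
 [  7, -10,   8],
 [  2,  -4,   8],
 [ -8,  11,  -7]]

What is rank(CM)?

2

First compute CM:
[[-13,  21, -27],
 [ 38, -56,  52],
 [-73, 107, -97]]
Now row reduce the product.
R2 ← R2 + (38/13)·R1: [0, 70/13, -350/13]
R3 ← R3 − (73/13)·R1: [0, -142/13, 710/13]
R3 ← R3 + (71/35)·R2: [0, 0, 0]
2 nonzero rows, so rank(CM) = 2.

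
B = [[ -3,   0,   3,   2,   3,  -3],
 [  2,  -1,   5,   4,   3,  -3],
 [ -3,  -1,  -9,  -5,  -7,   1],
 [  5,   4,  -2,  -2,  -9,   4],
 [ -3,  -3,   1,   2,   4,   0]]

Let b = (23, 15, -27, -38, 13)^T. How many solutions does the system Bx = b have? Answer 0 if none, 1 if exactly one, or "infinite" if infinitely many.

Row reduce the augmented matrix [B | b].
R2 ← R2 + (2/3)·R1: [0, -1, 7, 16/3, 5, -5, 91/3]
R3 ← R3 − R1: [0, -1, -12, -7, -10, 4, -50]
R4 ← R4 + (5/3)·R1: [0, 4, 3, 4/3, -4, -1, 1/3]
R5 ← R5 − R1: [0, -3, -2, 0, 1, 3, -10]
R3 ← R3 − R2: [0, 0, -19, -37/3, -15, 9, -241/3]
R4 ← R4 + (4)·R2: [0, 0, 31, 68/3, 16, -21, 365/3]
R5 ← R5 − (3)·R2: [0, 0, -23, -16, -14, 18, -101]
R4 ← R4 + (31/19)·R3: [0, 0, 0, 145/57, -161/19, -120/19, -536/57]
R5 ← R5 − (23/19)·R3: [0, 0, 0, -61/57, 79/19, 135/19, -214/57]
R5 ← R5 + (61/145)·R4: [0, 0, 0, 0, 86/145, 129/29, -1118/145]
The echelon form has 5 nonzero rows, and every pivot lies in the first 6 columns, so rank(B) = rank([B|b]) = 5.
The system is consistent.
rank = 5 < 6 unknowns, so there are infinitely many solutions.

infinite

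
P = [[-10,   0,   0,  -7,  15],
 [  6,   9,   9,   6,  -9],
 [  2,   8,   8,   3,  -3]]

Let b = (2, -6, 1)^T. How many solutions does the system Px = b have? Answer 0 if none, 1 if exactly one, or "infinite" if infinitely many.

0

Row reduce the augmented matrix [P | b].
R2 ← R2 + (3/5)·R1: [0, 9, 9, 9/5, 0, -24/5]
R3 ← R3 + (1/5)·R1: [0, 8, 8, 8/5, 0, 7/5]
R3 ← R3 − (8/9)·R2: [0, 0, 0, 0, 0, 17/3]
The echelon form has 3 nonzero rows; the last pivot sits in the augmented column, so rank(P) = 2 but rank([P|b]) = 3.
Since the ranks differ, the system is inconsistent.
It has no solutions.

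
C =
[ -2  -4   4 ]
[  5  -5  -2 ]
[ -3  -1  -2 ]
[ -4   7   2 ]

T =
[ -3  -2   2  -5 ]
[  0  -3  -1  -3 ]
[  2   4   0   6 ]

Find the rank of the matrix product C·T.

3

First compute CT:
[[ 14,  32,   0,  46],
 [-19,  -3,  15, -22],
 [  5,   1,  -5,   6],
 [ 16,  -5, -15,  11]]
Now row reduce the product.
R2 ← R2 + (19/14)·R1: [0, 283/7, 15, 283/7]
R3 ← R3 − (5/14)·R1: [0, -73/7, -5, -73/7]
R4 ← R4 − (8/7)·R1: [0, -291/7, -15, -291/7]
R3 ← R3 + (73/283)·R2: [0, 0, -320/283, 0]
R4 ← R4 + (291/283)·R2: [0, 0, 120/283, 0]
R4 ← R4 + (3/8)·R3: [0, 0, 0, 0]
3 nonzero rows, so rank(CT) = 3.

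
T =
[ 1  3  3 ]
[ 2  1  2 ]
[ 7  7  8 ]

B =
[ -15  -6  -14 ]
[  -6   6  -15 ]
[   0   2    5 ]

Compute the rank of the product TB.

3

First compute TB:
[[-33,  18, -44],
 [-36,  -2, -33],
 [-147,  16, -163]]
Now row reduce the product.
R2 ← R2 − (12/11)·R1: [0, -238/11, 15]
R3 ← R3 − (49/11)·R1: [0, -706/11, 33]
R3 ← R3 − (353/119)·R2: [0, 0, -1368/119]
3 nonzero rows, so rank(TB) = 3.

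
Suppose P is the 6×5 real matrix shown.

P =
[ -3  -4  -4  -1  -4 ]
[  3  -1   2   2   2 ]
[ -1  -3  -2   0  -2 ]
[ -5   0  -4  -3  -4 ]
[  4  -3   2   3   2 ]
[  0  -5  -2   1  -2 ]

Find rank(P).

Row reduce to echelon form.
R2 ← R2 + R1: [0, -5, -2, 1, -2]
R3 ← R3 − (1/3)·R1: [0, -5/3, -2/3, 1/3, -2/3]
R4 ← R4 − (5/3)·R1: [0, 20/3, 8/3, -4/3, 8/3]
R5 ← R5 + (4/3)·R1: [0, -25/3, -10/3, 5/3, -10/3]
R3 ← R3 − (1/3)·R2: [0, 0, 0, 0, 0]
R4 ← R4 + (4/3)·R2: [0, 0, 0, 0, 0]
R5 ← R5 − (5/3)·R2: [0, 0, 0, 0, 0]
R6 ← R6 − R2: [0, 0, 0, 0, 0]
Echelon form has 2 nonzero rows, so rank(P) = 2.

2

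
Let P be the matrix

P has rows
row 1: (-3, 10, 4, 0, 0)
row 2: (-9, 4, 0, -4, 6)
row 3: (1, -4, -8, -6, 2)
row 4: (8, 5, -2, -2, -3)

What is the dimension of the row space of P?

4

Row reduce to echelon form.
R2 ← R2 − (3)·R1: [0, -26, -12, -4, 6]
R3 ← R3 + (1/3)·R1: [0, -2/3, -20/3, -6, 2]
R4 ← R4 + (8/3)·R1: [0, 95/3, 26/3, -2, -3]
R3 ← R3 − (1/39)·R2: [0, 0, -248/39, -230/39, 24/13]
R4 ← R4 + (95/78)·R2: [0, 0, -232/39, -268/39, 56/13]
R4 ← R4 − (29/31)·R3: [0, 0, 0, -42/31, 80/31]
Echelon form has 4 nonzero rows, so rank(P) = 4.
The row space has dimension equal to the rank: 4.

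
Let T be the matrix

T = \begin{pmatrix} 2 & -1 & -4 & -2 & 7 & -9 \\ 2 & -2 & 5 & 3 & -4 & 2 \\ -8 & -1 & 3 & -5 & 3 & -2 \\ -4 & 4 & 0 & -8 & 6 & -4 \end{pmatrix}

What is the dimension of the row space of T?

4

Row reduce to echelon form.
R2 ← R2 − R1: [0, -1, 9, 5, -11, 11]
R3 ← R3 + (4)·R1: [0, -5, -13, -13, 31, -38]
R4 ← R4 + (2)·R1: [0, 2, -8, -12, 20, -22]
R3 ← R3 − (5)·R2: [0, 0, -58, -38, 86, -93]
R4 ← R4 + (2)·R2: [0, 0, 10, -2, -2, 0]
R4 ← R4 + (5/29)·R3: [0, 0, 0, -248/29, 372/29, -465/29]
Echelon form has 4 nonzero rows, so rank(T) = 4.
The row space has dimension equal to the rank: 4.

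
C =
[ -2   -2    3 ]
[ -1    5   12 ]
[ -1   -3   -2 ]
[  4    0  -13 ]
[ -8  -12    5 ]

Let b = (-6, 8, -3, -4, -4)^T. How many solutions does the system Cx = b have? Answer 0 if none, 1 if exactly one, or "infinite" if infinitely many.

0

Row reduce the augmented matrix [C | b].
R2 ← R2 − (1/2)·R1: [0, 6, 21/2, 11]
R3 ← R3 − (1/2)·R1: [0, -2, -7/2, 0]
R4 ← R4 + (2)·R1: [0, -4, -7, -16]
R5 ← R5 − (4)·R1: [0, -4, -7, 20]
R3 ← R3 + (1/3)·R2: [0, 0, 0, 11/3]
R4 ← R4 + (2/3)·R2: [0, 0, 0, -26/3]
R5 ← R5 + (2/3)·R2: [0, 0, 0, 82/3]
R4 ← R4 + (26/11)·R3: [0, 0, 0, 0]
R5 ← R5 − (82/11)·R3: [0, 0, 0, 0]
The echelon form has 3 nonzero rows; the last pivot sits in the augmented column, so rank(C) = 2 but rank([C|b]) = 3.
Since the ranks differ, the system is inconsistent.
It has no solutions.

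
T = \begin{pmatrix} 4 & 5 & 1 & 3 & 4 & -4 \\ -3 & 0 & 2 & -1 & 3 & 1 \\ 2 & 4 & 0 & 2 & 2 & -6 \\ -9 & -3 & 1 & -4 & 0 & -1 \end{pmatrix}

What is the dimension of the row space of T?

Row reduce to echelon form.
R2 ← R2 + (3/4)·R1: [0, 15/4, 11/4, 5/4, 6, -2]
R3 ← R3 − (1/2)·R1: [0, 3/2, -1/2, 1/2, 0, -4]
R4 ← R4 + (9/4)·R1: [0, 33/4, 13/4, 11/4, 9, -10]
R3 ← R3 − (2/5)·R2: [0, 0, -8/5, 0, -12/5, -16/5]
R4 ← R4 − (11/5)·R2: [0, 0, -14/5, 0, -21/5, -28/5]
R4 ← R4 − (7/4)·R3: [0, 0, 0, 0, 0, 0]
Echelon form has 3 nonzero rows, so rank(T) = 3.
The row space has dimension equal to the rank: 3.

3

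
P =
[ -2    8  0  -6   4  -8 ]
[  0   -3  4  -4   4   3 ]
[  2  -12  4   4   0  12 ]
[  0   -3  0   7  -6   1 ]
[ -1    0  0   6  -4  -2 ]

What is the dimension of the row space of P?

Row reduce to echelon form.
R3 ← R3 + R1: [0, -4, 4, -2, 4, 4]
R5 ← R5 − (1/2)·R1: [0, -4, 0, 9, -6, 2]
R3 ← R3 − (4/3)·R2: [0, 0, -4/3, 10/3, -4/3, 0]
R4 ← R4 − R2: [0, 0, -4, 11, -10, -2]
R5 ← R5 − (4/3)·R2: [0, 0, -16/3, 43/3, -34/3, -2]
R4 ← R4 − (3)·R3: [0, 0, 0, 1, -6, -2]
R5 ← R5 − (4)·R3: [0, 0, 0, 1, -6, -2]
R5 ← R5 − R4: [0, 0, 0, 0, 0, 0]
Echelon form has 4 nonzero rows, so rank(P) = 4.
The row space has dimension equal to the rank: 4.

4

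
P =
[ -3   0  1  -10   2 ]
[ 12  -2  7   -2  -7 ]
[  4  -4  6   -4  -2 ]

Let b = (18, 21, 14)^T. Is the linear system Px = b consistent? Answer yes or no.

Row reduce the augmented matrix [P | b].
R2 ← R2 + (4)·R1: [0, -2, 11, -42, 1, 93]
R3 ← R3 + (4/3)·R1: [0, -4, 22/3, -52/3, 2/3, 38]
R3 ← R3 − (2)·R2: [0, 0, -44/3, 200/3, -4/3, -148]
The echelon form has 3 nonzero rows, and every pivot lies in the first 5 columns, so rank(P) = rank([P|b]) = 3.
The system is consistent.

yes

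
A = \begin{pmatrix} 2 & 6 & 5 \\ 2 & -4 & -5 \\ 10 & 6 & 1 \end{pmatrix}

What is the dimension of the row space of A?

Row reduce to echelon form.
R2 ← R2 − R1: [0, -10, -10]
R3 ← R3 − (5)·R1: [0, -24, -24]
R3 ← R3 − (12/5)·R2: [0, 0, 0]
Echelon form has 2 nonzero rows, so rank(A) = 2.
The row space has dimension equal to the rank: 2.

2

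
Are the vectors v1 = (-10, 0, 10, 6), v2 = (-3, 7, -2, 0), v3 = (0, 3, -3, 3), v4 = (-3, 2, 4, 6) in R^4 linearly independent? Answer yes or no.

Form the matrix with these vectors as rows and row reduce.
R2 ← R2 − (3/10)·R1: [0, 7, -5, -9/5]
R4 ← R4 − (3/10)·R1: [0, 2, 1, 21/5]
R3 ← R3 − (3/7)·R2: [0, 0, -6/7, 132/35]
R4 ← R4 − (2/7)·R2: [0, 0, 17/7, 33/7]
R4 ← R4 + (17/6)·R3: [0, 0, 0, 77/5]
4 nonzero rows, so the 4 vectors span a space of dimension 4.
Since 4 = 4, the vectors are linearly independent.

yes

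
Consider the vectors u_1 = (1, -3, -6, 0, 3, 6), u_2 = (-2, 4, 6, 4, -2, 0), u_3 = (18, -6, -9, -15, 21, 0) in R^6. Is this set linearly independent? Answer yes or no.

Form the matrix with these vectors as rows and row reduce.
R2 ← R2 + (2)·R1: [0, -2, -6, 4, 4, 12]
R3 ← R3 − (18)·R1: [0, 48, 99, -15, -33, -108]
R3 ← R3 + (24)·R2: [0, 0, -45, 81, 63, 180]
3 nonzero rows, so the 3 vectors span a space of dimension 3.
Since 3 = 3, the vectors are linearly independent.

yes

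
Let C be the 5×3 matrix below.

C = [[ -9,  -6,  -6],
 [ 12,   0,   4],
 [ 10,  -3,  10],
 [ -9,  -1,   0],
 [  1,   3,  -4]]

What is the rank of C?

Row reduce to echelon form.
R2 ← R2 + (4/3)·R1: [0, -8, -4]
R3 ← R3 + (10/9)·R1: [0, -29/3, 10/3]
R4 ← R4 − R1: [0, 5, 6]
R5 ← R5 + (1/9)·R1: [0, 7/3, -14/3]
R3 ← R3 − (29/24)·R2: [0, 0, 49/6]
R4 ← R4 + (5/8)·R2: [0, 0, 7/2]
R5 ← R5 + (7/24)·R2: [0, 0, -35/6]
R4 ← R4 − (3/7)·R3: [0, 0, 0]
R5 ← R5 + (5/7)·R3: [0, 0, 0]
Echelon form has 3 nonzero rows, so rank(C) = 3.

3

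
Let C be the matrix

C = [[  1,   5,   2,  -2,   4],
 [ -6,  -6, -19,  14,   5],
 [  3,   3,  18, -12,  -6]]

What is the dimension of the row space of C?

3

Row reduce to echelon form.
R2 ← R2 + (6)·R1: [0, 24, -7, 2, 29]
R3 ← R3 − (3)·R1: [0, -12, 12, -6, -18]
R3 ← R3 + (1/2)·R2: [0, 0, 17/2, -5, -7/2]
Echelon form has 3 nonzero rows, so rank(C) = 3.
The row space has dimension equal to the rank: 3.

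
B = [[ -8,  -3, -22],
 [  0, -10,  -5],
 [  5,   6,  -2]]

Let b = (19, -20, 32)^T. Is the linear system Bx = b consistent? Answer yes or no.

Row reduce the augmented matrix [B | b].
R3 ← R3 + (5/8)·R1: [0, 33/8, -63/4, 351/8]
R3 ← R3 + (33/80)·R2: [0, 0, -285/16, 285/8]
The echelon form has 3 nonzero rows, and every pivot lies in the first 3 columns, so rank(B) = rank([B|b]) = 3.
The system is consistent.

yes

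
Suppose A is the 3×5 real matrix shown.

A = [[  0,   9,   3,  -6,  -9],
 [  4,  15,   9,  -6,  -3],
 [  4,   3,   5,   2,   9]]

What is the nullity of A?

3

Row reduce to echelon form.
Swap R1 ↔ R2
R3 ← R3 − R1: [0, -12, -4, 8, 12]
R3 ← R3 + (4/3)·R2: [0, 0, 0, 0, 0]
2 nonzero rows, so rank(A) = 2.
A has 5 columns; by rank–nullity, nullity = 5 − 2 = 3.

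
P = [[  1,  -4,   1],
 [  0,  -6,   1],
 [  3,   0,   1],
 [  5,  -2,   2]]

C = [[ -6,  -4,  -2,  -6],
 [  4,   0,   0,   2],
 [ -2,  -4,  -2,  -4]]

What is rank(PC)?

2

First compute PC:
[[-24,  -8,  -4, -18],
 [-26,  -4,  -2, -16],
 [-20, -16,  -8, -22],
 [-42, -28, -14, -42]]
Now row reduce the product.
R2 ← R2 − (13/12)·R1: [0, 14/3, 7/3, 7/2]
R3 ← R3 − (5/6)·R1: [0, -28/3, -14/3, -7]
R4 ← R4 − (7/4)·R1: [0, -14, -7, -21/2]
R3 ← R3 + (2)·R2: [0, 0, 0, 0]
R4 ← R4 + (3)·R2: [0, 0, 0, 0]
2 nonzero rows, so rank(PC) = 2.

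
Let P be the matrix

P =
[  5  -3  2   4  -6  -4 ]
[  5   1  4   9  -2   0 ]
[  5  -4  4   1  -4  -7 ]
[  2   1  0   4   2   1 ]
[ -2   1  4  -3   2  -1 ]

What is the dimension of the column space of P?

4

Row reduce to echelon form.
R2 ← R2 − R1: [0, 4, 2, 5, 4, 4]
R3 ← R3 − R1: [0, -1, 2, -3, 2, -3]
R4 ← R4 − (2/5)·R1: [0, 11/5, -4/5, 12/5, 22/5, 13/5]
R5 ← R5 + (2/5)·R1: [0, -1/5, 24/5, -7/5, -2/5, -13/5]
R3 ← R3 + (1/4)·R2: [0, 0, 5/2, -7/4, 3, -2]
R4 ← R4 − (11/20)·R2: [0, 0, -19/10, -7/20, 11/5, 2/5]
R5 ← R5 + (1/20)·R2: [0, 0, 49/10, -23/20, -1/5, -12/5]
R4 ← R4 + (19/25)·R3: [0, 0, 0, -42/25, 112/25, -28/25]
R5 ← R5 − (49/25)·R3: [0, 0, 0, 57/25, -152/25, 38/25]
R5 ← R5 + (19/14)·R4: [0, 0, 0, 0, 0, 0]
Echelon form has 4 nonzero rows, so rank(P) = 4.
The column space has dimension equal to the rank: 4.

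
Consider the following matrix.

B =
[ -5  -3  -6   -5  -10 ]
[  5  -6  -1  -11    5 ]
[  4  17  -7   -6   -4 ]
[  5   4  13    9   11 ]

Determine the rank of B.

Row reduce to echelon form.
R2 ← R2 + R1: [0, -9, -7, -16, -5]
R3 ← R3 + (4/5)·R1: [0, 73/5, -59/5, -10, -12]
R4 ← R4 + R1: [0, 1, 7, 4, 1]
R3 ← R3 + (73/45)·R2: [0, 0, -1042/45, -1618/45, -181/9]
R4 ← R4 + (1/9)·R2: [0, 0, 56/9, 20/9, 4/9]
R4 ← R4 + (140/521)·R3: [0, 0, 0, -3876/521, -2584/521]
Echelon form has 4 nonzero rows, so rank(B) = 4.

4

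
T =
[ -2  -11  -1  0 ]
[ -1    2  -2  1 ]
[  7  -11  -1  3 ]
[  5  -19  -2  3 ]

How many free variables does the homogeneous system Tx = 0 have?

1

Row reduce to echelon form.
R2 ← R2 − (1/2)·R1: [0, 15/2, -3/2, 1]
R3 ← R3 + (7/2)·R1: [0, -99/2, -9/2, 3]
R4 ← R4 + (5/2)·R1: [0, -93/2, -9/2, 3]
R3 ← R3 + (33/5)·R2: [0, 0, -72/5, 48/5]
R4 ← R4 + (31/5)·R2: [0, 0, -69/5, 46/5]
R4 ← R4 − (23/24)·R3: [0, 0, 0, 0]
3 nonzero rows, so rank(T) = 3.
T has 4 columns; by rank–nullity, nullity = 4 − 3 = 1.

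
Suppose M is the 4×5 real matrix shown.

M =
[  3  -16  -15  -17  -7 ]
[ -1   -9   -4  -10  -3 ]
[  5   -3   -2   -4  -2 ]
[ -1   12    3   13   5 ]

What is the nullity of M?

Row reduce to echelon form.
R2 ← R2 + (1/3)·R1: [0, -43/3, -9, -47/3, -16/3]
R3 ← R3 − (5/3)·R1: [0, 71/3, 23, 73/3, 29/3]
R4 ← R4 + (1/3)·R1: [0, 20/3, -2, 22/3, 8/3]
R3 ← R3 + (71/43)·R2: [0, 0, 350/43, -66/43, 37/43]
R4 ← R4 + (20/43)·R2: [0, 0, -266/43, 2/43, 8/43]
R4 ← R4 + (19/25)·R3: [0, 0, 0, -28/25, 21/25]
4 nonzero rows, so rank(M) = 4.
M has 5 columns; by rank–nullity, nullity = 5 − 4 = 1.

1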